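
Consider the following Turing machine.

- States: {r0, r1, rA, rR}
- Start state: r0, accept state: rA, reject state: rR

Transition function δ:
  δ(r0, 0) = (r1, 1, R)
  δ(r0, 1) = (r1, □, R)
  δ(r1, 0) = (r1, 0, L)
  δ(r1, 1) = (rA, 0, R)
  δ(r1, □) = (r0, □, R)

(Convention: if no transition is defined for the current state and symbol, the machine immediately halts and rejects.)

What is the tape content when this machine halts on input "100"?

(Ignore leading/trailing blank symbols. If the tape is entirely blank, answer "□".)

Execution trace:
Initial: [r0]100
Step 1: δ(r0, 1) = (r1, □, R) → □[r1]00
Step 2: δ(r1, 0) = (r1, 0, L) → [r1]□00
Step 3: δ(r1, □) = (r0, □, R) → □[r0]00
Step 4: δ(r0, 0) = (r1, 1, R) → □1[r1]0
Step 5: δ(r1, 0) = (r1, 0, L) → □[r1]10
Step 6: δ(r1, 1) = (rA, 0, R) → □0[rA]0

The machine reaches the accept state rA and halts.

Final tape (ignoring leading/trailing blanks): 00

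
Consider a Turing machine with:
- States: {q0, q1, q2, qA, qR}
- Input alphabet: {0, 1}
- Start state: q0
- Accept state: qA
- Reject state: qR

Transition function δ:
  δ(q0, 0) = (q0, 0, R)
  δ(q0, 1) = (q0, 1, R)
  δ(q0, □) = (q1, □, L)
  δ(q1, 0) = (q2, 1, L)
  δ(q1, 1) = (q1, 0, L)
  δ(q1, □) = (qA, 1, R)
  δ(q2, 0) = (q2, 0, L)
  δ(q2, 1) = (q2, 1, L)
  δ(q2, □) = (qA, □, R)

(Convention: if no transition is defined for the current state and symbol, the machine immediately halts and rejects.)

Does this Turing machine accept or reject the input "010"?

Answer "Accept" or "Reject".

Execution trace:
Initial: [q0]010
Step 1: δ(q0, 0) = (q0, 0, R) → 0[q0]10
Step 2: δ(q0, 1) = (q0, 1, R) → 01[q0]0
Step 3: δ(q0, 0) = (q0, 0, R) → 010[q0]□
Step 4: δ(q0, □) = (q1, □, L) → 01[q1]0□
Step 5: δ(q1, 0) = (q2, 1, L) → 0[q2]11□
Step 6: δ(q2, 1) = (q2, 1, L) → [q2]011□
Step 7: δ(q2, 0) = (q2, 0, L) → [q2]□011□
Step 8: δ(q2, □) = (qA, □, R) → □[qA]011□

The machine reaches the accept state qA and halts.

Answer: Accept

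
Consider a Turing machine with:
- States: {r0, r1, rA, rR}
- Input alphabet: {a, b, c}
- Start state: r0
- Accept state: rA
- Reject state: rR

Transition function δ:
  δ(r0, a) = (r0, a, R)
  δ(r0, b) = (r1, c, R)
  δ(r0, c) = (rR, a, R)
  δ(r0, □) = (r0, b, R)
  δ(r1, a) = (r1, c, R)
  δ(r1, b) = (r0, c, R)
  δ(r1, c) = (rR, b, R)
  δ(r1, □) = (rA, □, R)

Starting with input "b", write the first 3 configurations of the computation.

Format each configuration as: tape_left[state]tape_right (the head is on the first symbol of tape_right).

Transitions applied:
Step 1: δ(r0, b) = (r1, c, R)
Step 2: δ(r1, □) = (rA, □, R)

The first 3 configurations are:
[r0]b ⊢ c[r1]□ ⊢ c□[rA]□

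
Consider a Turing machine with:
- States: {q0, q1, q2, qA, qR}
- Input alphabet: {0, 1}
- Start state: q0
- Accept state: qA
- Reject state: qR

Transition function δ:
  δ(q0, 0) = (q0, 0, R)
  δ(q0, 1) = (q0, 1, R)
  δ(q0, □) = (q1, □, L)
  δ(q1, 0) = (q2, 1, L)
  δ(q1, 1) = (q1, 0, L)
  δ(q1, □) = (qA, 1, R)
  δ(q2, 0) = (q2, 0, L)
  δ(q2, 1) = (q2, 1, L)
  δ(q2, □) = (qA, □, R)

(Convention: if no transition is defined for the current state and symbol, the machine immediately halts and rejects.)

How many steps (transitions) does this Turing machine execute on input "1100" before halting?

Execution trace:
Initial: [q0]1100
Step 1: δ(q0, 1) = (q0, 1, R) → 1[q0]100
Step 2: δ(q0, 1) = (q0, 1, R) → 11[q0]00
Step 3: δ(q0, 0) = (q0, 0, R) → 110[q0]0
Step 4: δ(q0, 0) = (q0, 0, R) → 1100[q0]□
Step 5: δ(q0, □) = (q1, □, L) → 110[q1]0□
Step 6: δ(q1, 0) = (q2, 1, L) → 11[q2]01□
Step 7: δ(q2, 0) = (q2, 0, L) → 1[q2]101□
Step 8: δ(q2, 1) = (q2, 1, L) → [q2]1101□
Step 9: δ(q2, 1) = (q2, 1, L) → [q2]□1101□
Step 10: δ(q2, □) = (qA, □, R) → □[qA]1101□

The machine reaches the accept state qA and halts.

The machine executed 10 steps before halting.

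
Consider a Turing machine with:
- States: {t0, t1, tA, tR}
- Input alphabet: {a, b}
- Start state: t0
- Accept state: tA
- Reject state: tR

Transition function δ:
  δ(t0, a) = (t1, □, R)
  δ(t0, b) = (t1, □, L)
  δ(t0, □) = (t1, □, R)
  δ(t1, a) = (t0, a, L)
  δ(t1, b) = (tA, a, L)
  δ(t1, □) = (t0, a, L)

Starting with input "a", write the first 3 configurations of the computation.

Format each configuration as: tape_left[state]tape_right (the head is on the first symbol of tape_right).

Transitions applied:
Step 1: δ(t0, a) = (t1, □, R)
Step 2: δ(t1, □) = (t0, a, L)

The first 3 configurations are:
[t0]a ⊢ □[t1]□ ⊢ [t0]□a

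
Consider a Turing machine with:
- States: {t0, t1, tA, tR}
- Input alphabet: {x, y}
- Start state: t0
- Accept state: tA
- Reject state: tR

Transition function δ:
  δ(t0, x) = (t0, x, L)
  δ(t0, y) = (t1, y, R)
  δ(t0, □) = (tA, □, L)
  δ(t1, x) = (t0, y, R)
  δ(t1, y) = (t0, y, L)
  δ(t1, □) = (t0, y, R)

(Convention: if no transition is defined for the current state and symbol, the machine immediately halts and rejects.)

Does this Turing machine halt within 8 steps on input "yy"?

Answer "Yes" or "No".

Execution trace:
Initial: [t0]yy
Step 1: δ(t0, y) = (t1, y, R) → y[t1]y
Step 2: δ(t1, y) = (t0, y, L) → [t0]yy
Step 3: δ(t0, y) = (t1, y, R) → y[t1]y
Step 4: δ(t1, y) = (t0, y, L) → [t0]yy
Step 5: δ(t0, y) = (t1, y, R) → y[t1]y
Step 6: δ(t1, y) = (t0, y, L) → [t0]yy
Step 7: δ(t0, y) = (t1, y, R) → y[t1]y
Step 8: δ(t1, y) = (t0, y, L) → [t0]yy

The machine has not reached a halting state after 8 steps.
The machine did not halt within the 8-step bound.

Answer: No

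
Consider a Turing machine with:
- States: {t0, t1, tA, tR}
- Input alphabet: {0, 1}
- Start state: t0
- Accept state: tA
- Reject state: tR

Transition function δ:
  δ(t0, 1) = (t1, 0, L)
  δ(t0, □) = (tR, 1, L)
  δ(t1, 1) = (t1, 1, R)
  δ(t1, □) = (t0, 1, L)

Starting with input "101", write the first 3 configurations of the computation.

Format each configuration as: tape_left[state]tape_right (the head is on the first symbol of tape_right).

Transitions applied:
Step 1: δ(t0, 1) = (t1, 0, L)
Step 2: δ(t1, □) = (t0, 1, L)

The first 3 configurations are:
[t0]101 ⊢ [t1]□001 ⊢ [t0]□1001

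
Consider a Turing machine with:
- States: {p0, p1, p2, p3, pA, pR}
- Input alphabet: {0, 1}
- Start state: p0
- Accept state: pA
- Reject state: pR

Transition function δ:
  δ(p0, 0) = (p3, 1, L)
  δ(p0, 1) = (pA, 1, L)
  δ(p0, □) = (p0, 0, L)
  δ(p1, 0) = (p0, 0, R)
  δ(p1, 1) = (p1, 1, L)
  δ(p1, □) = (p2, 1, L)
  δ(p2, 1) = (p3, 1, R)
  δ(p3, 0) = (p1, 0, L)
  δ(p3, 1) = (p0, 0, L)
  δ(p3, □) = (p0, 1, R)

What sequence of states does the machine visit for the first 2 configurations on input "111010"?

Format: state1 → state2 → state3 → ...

Execution trace:
Initial: [p0]111010
Step 1: δ(p0, 1) = (pA, 1, L) → [pA]□111010

The machine reaches the accept state pA and halts.

State sequence: p0 → pA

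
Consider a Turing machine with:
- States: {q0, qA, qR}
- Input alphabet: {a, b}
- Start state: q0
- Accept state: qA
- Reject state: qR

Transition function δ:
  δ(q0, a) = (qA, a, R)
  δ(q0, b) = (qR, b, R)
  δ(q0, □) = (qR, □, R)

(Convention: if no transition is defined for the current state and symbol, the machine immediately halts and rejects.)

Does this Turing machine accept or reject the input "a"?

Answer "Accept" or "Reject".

Execution trace:
Initial: [q0]a
Step 1: δ(q0, a) = (qA, a, R) → a[qA]□

The machine reaches the accept state qA and halts.

Answer: Accept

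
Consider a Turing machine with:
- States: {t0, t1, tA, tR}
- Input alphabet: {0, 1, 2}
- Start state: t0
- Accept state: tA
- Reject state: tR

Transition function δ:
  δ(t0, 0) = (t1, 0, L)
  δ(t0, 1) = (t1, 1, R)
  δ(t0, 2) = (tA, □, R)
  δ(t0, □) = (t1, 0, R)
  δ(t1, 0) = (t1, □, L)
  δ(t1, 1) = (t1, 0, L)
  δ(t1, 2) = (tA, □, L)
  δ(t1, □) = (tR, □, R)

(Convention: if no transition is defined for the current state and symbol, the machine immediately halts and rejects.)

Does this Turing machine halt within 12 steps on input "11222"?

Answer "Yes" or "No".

Execution trace:
Initial: [t0]11222
Step 1: δ(t0, 1) = (t1, 1, R) → 1[t1]1222
Step 2: δ(t1, 1) = (t1, 0, L) → [t1]10222
Step 3: δ(t1, 1) = (t1, 0, L) → [t1]□00222
Step 4: δ(t1, □) = (tR, □, R) → □[tR]00222

The machine reaches the reject state tR and halts.
The machine halted after 4 steps (within the 12-step bound).

Answer: Yes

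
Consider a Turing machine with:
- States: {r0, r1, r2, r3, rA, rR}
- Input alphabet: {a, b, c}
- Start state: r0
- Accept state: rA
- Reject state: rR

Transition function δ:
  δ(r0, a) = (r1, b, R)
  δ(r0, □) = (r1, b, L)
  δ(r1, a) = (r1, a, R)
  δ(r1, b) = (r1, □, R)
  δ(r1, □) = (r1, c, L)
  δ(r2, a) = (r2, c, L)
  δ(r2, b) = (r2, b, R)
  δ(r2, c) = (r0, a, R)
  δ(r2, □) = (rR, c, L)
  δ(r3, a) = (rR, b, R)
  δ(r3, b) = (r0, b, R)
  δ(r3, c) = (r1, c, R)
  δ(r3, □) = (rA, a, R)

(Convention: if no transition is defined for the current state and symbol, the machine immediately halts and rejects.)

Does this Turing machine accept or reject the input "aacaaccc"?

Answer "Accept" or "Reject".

Execution trace:
Initial: [r0]aacaaccc
Step 1: δ(r0, a) = (r1, b, R) → b[r1]acaaccc
Step 2: δ(r1, a) = (r1, a, R) → ba[r1]caaccc

No transition is defined for δ(r1, c). By convention the machine halts and rejects.

Answer: Reject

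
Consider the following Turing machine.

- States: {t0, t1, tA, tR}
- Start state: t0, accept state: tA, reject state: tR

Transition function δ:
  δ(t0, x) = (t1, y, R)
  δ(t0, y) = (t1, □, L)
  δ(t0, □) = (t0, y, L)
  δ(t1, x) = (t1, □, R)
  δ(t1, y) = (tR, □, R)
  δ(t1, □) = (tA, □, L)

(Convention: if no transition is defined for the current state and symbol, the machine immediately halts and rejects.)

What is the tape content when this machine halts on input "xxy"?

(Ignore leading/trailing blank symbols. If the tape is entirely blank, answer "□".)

Execution trace:
Initial: [t0]xxy
Step 1: δ(t0, x) = (t1, y, R) → y[t1]xy
Step 2: δ(t1, x) = (t1, □, R) → y□[t1]y
Step 3: δ(t1, y) = (tR, □, R) → y□□[tR]□

The machine reaches the reject state tR and halts.

Final tape (ignoring leading/trailing blanks): y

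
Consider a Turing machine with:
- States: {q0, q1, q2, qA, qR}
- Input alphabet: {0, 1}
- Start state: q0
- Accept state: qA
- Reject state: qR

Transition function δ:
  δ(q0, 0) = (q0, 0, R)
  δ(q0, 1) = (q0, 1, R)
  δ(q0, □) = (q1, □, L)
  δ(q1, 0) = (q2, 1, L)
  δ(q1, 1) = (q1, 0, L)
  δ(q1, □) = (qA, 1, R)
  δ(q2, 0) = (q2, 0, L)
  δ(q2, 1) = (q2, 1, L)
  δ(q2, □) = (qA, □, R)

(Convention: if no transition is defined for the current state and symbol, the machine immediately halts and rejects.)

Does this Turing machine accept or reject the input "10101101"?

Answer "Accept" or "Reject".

Execution trace:
Initial: [q0]10101101
Step 1: δ(q0, 1) = (q0, 1, R) → 1[q0]0101101
Step 2: δ(q0, 0) = (q0, 0, R) → 10[q0]101101
Step 3: δ(q0, 1) = (q0, 1, R) → 101[q0]01101
Step 4: δ(q0, 0) = (q0, 0, R) → 1010[q0]1101
Step 5: δ(q0, 1) = (q0, 1, R) → 10101[q0]101
Step 6: δ(q0, 1) = (q0, 1, R) → 101011[q0]01
Step 7: δ(q0, 0) = (q0, 0, R) → 1010110[q0]1
Step 8: δ(q0, 1) = (q0, 1, R) → 10101101[q0]□
Step 9: δ(q0, □) = (q1, □, L) → 1010110[q1]1□
Step 10: δ(q1, 1) = (q1, 0, L) → 101011[q1]00□
Step 11: δ(q1, 0) = (q2, 1, L) → 10101[q2]110□
Step 12: δ(q2, 1) = (q2, 1, L) → 1010[q2]1110□
Step 13: δ(q2, 1) = (q2, 1, L) → 101[q2]01110□
Step 14: δ(q2, 0) = (q2, 0, L) → 10[q2]101110□
Step 15: δ(q2, 1) = (q2, 1, L) → 1[q2]0101110□
Step 16: δ(q2, 0) = (q2, 0, L) → [q2]10101110□
Step 17: δ(q2, 1) = (q2, 1, L) → [q2]□10101110□
Step 18: δ(q2, □) = (qA, □, R) → □[qA]10101110□

The machine reaches the accept state qA and halts.

Answer: Accept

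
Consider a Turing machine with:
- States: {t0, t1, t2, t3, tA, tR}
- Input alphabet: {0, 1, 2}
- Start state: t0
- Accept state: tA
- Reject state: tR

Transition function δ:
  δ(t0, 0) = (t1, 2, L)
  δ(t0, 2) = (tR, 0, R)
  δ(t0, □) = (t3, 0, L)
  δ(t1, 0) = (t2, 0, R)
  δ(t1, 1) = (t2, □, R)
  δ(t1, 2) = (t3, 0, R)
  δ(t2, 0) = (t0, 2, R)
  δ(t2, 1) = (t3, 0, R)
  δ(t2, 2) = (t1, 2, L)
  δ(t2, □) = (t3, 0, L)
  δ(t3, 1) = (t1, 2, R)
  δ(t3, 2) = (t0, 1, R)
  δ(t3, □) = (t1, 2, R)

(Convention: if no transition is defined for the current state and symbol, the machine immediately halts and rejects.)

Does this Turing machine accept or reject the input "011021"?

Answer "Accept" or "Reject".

Execution trace:
Initial: [t0]011021
Step 1: δ(t0, 0) = (t1, 2, L) → [t1]□211021

No transition is defined for δ(t1, □). By convention the machine halts and rejects.

Answer: Reject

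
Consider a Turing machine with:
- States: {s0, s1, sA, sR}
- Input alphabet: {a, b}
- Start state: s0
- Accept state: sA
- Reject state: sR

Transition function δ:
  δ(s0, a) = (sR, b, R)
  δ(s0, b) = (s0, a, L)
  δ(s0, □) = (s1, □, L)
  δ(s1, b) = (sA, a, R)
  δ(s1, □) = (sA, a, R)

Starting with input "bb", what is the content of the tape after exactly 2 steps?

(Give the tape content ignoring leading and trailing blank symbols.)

Execution trace:
Initial: [s0]bb
Step 1: δ(s0, b) = (s0, a, L) → [s0]□ab
Step 2: δ(s0, □) = (s1, □, L) → [s1]□□ab

After 2 steps, the tape (ignoring leading/trailing blanks) is: ab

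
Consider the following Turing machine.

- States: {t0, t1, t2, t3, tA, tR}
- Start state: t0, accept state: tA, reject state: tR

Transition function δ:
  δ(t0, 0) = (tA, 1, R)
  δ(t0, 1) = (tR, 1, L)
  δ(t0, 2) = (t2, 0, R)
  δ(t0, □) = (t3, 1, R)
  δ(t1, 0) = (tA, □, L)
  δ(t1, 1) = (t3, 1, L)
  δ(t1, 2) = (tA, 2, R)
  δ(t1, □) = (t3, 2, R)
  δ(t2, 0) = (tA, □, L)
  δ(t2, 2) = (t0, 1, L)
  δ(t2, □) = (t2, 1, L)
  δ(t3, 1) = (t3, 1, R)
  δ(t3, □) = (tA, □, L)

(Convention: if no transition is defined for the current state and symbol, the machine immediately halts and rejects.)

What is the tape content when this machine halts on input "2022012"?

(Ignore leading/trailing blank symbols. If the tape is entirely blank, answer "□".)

Execution trace:
Initial: [t0]2022012
Step 1: δ(t0, 2) = (t2, 0, R) → 0[t2]022012
Step 2: δ(t2, 0) = (tA, □, L) → [tA]0□22012

The machine reaches the accept state tA and halts.

Final tape (ignoring leading/trailing blanks): 0□22012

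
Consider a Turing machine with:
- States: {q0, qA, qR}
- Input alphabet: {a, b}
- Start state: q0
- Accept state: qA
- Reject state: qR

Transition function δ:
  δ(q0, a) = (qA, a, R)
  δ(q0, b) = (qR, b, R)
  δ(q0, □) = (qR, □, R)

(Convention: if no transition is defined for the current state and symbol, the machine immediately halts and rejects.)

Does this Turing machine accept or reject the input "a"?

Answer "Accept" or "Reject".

Execution trace:
Initial: [q0]a
Step 1: δ(q0, a) = (qA, a, R) → a[qA]□

The machine reaches the accept state qA and halts.

Answer: Accept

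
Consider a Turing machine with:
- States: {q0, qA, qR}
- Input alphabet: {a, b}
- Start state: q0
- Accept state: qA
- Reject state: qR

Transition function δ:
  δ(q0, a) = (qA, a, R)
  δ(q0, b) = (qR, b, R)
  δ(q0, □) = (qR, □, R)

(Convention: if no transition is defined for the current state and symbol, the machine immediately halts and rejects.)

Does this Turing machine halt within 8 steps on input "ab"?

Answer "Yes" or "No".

Execution trace:
Initial: [q0]ab
Step 1: δ(q0, a) = (qA, a, R) → a[qA]b

The machine reaches the accept state qA and halts.
The machine halted after 1 step (within the 8-step bound).

Answer: Yes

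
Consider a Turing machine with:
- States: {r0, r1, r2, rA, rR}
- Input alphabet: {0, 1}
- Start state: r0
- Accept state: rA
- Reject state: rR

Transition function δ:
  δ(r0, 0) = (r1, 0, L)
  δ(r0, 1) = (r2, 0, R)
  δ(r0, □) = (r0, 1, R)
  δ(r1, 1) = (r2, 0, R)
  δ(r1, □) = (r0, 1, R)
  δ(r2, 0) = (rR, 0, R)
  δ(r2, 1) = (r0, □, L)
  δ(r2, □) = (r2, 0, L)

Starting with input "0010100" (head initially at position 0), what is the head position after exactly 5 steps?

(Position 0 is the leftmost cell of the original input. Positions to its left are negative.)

Execution trace (head position shown):
Step 0: [r0]0010100  (head at position 0)
Step 1: move left → [r1]□0010100  (head at position -1)
Step 2: move right → 1[r0]0010100  (head at position 0)
Step 3: move left → [r1]10010100  (head at position -1)
Step 4: move right → 0[r2]0010100  (head at position 0)
Step 5: move right → 00[rR]010100  (head at position 1)

After 5 steps, the head is at position 1.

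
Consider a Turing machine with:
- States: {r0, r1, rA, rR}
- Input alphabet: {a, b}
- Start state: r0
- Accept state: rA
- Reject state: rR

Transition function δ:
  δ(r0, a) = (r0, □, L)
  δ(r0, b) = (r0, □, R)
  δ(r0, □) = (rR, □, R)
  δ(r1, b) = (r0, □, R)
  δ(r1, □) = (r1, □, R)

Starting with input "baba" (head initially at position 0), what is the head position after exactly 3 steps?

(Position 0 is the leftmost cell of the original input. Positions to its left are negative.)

Execution trace (head position shown):
Step 0: [r0]baba  (head at position 0)
Step 1: move right → □[r0]aba  (head at position 1)
Step 2: move left → [r0]□□ba  (head at position 0)
Step 3: move right → □[rR]□ba  (head at position 1)

After 3 steps, the head is at position 1.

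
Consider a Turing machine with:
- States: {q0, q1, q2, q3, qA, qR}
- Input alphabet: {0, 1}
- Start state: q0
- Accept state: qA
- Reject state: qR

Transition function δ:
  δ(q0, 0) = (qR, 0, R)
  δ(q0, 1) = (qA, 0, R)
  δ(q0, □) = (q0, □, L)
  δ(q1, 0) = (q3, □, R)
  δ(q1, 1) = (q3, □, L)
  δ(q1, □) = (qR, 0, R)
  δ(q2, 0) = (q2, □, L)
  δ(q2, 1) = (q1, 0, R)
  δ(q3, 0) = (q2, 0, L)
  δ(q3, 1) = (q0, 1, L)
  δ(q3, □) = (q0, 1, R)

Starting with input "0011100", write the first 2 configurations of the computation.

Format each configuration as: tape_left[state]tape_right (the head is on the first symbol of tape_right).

Transitions applied:
Step 1: δ(q0, 0) = (qR, 0, R)

The first 2 configurations are:
[q0]0011100 ⊢ 0[qR]011100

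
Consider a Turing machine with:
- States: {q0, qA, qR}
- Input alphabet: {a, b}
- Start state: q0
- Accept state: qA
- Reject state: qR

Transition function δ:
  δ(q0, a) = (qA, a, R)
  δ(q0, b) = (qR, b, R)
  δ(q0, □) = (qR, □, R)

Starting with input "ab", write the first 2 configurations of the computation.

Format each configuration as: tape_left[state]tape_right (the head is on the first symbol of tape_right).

Transitions applied:
Step 1: δ(q0, a) = (qA, a, R)

The first 2 configurations are:
[q0]ab ⊢ a[qA]b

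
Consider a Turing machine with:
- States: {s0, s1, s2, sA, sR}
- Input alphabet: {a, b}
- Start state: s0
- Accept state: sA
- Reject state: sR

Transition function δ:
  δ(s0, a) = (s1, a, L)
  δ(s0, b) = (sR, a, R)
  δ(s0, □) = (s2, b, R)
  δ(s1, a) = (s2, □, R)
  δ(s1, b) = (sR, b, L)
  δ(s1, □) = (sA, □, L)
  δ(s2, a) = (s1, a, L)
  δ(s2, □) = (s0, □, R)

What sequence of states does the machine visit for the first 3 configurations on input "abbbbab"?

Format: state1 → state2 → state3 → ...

Execution trace:
Initial: [s0]abbbbab
Step 1: δ(s0, a) = (s1, a, L) → [s1]□abbbbab
Step 2: δ(s1, □) = (sA, □, L) → [sA]□□abbbbab

The machine reaches the accept state sA and halts.

State sequence: s0 → s1 → sA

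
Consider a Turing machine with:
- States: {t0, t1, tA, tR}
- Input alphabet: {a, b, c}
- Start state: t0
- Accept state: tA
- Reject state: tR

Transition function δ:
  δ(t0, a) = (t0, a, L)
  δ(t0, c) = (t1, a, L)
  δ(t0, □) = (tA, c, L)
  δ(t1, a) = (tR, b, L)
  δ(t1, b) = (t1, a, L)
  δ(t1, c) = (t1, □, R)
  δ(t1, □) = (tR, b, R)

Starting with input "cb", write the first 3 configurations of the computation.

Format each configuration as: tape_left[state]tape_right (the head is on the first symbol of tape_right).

Transitions applied:
Step 1: δ(t0, c) = (t1, a, L)
Step 2: δ(t1, □) = (tR, b, R)

The first 3 configurations are:
[t0]cb ⊢ [t1]□ab ⊢ b[tR]ab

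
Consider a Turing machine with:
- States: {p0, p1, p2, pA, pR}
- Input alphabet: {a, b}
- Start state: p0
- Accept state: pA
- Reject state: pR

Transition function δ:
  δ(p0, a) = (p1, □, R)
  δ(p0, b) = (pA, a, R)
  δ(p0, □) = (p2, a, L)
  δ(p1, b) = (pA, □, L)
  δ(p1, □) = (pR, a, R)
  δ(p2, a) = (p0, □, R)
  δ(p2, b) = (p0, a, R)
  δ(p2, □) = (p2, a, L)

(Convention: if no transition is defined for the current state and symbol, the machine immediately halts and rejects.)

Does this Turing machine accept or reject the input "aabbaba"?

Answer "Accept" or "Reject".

Execution trace:
Initial: [p0]aabbaba
Step 1: δ(p0, a) = (p1, □, R) → □[p1]abbaba

No transition is defined for δ(p1, a). By convention the machine halts and rejects.

Answer: Reject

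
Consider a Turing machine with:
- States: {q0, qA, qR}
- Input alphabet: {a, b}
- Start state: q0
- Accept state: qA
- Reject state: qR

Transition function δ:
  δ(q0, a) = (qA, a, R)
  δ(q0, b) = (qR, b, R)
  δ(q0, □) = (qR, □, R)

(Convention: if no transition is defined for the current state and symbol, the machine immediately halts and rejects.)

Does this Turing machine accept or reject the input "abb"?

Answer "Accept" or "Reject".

Execution trace:
Initial: [q0]abb
Step 1: δ(q0, a) = (qA, a, R) → a[qA]bb

The machine reaches the accept state qA and halts.

Answer: Accept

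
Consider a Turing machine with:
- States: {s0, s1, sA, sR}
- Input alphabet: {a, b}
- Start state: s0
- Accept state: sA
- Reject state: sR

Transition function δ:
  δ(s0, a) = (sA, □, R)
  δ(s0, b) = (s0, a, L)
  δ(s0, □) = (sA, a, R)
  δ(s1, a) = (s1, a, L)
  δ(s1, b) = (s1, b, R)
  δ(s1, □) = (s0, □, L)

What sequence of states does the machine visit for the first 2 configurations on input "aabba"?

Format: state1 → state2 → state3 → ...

Execution trace:
Initial: [s0]aabba
Step 1: δ(s0, a) = (sA, □, R) → □[sA]abba

The machine reaches the accept state sA and halts.

State sequence: s0 → sA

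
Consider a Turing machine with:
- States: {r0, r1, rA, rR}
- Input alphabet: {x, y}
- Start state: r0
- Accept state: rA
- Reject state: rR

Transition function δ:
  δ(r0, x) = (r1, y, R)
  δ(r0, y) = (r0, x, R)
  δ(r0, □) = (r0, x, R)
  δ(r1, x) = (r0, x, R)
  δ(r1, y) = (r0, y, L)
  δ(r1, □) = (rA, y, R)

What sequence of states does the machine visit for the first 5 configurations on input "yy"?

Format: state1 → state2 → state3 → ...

Execution trace:
Initial: [r0]yy
Step 1: δ(r0, y) = (r0, x, R) → x[r0]y
Step 2: δ(r0, y) = (r0, x, R) → xx[r0]□
Step 3: δ(r0, □) = (r0, x, R) → xxx[r0]□
Step 4: δ(r0, □) = (r0, x, R) → xxxx[r0]□

State sequence: r0 → r0 → r0 → r0 → r0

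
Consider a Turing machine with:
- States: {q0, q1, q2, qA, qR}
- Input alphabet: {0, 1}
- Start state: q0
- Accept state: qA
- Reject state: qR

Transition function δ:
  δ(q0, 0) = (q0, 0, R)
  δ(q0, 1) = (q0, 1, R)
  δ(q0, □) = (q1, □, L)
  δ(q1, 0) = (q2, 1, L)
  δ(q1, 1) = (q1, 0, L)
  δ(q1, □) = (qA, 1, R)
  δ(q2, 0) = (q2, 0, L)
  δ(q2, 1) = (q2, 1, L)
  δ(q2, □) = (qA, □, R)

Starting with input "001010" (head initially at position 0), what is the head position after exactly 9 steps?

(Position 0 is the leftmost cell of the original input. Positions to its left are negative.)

Execution trace (head position shown):
Step 0: [q0]001010  (head at position 0)
Step 1: move right → 0[q0]01010  (head at position 1)
Step 2: move right → 00[q0]1010  (head at position 2)
Step 3: move right → 001[q0]010  (head at position 3)
Step 4: move right → 0010[q0]10  (head at position 4)
Step 5: move right → 00101[q0]0  (head at position 5)
Step 6: move right → 001010[q0]□  (head at position 6)
Step 7: move left → 00101[q1]0□  (head at position 5)
Step 8: move left → 0010[q2]11□  (head at position 4)
Step 9: move left → 001[q2]011□  (head at position 3)

After 9 steps, the head is at position 3.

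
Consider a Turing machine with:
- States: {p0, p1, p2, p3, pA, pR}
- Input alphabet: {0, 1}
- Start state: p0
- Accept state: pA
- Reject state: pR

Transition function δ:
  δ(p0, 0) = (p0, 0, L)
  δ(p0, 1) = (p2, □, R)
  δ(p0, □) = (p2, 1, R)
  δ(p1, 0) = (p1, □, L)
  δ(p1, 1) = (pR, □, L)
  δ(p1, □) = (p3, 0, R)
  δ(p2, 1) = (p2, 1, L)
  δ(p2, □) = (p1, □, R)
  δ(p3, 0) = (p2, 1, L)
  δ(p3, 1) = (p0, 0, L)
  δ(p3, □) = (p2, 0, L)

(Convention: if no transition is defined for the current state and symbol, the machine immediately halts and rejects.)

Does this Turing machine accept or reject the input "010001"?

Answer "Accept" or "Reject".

Execution trace:
Initial: [p0]010001
Step 1: δ(p0, 0) = (p0, 0, L) → [p0]□010001
Step 2: δ(p0, □) = (p2, 1, R) → 1[p2]010001

No transition is defined for δ(p2, 0). By convention the machine halts and rejects.

Answer: Reject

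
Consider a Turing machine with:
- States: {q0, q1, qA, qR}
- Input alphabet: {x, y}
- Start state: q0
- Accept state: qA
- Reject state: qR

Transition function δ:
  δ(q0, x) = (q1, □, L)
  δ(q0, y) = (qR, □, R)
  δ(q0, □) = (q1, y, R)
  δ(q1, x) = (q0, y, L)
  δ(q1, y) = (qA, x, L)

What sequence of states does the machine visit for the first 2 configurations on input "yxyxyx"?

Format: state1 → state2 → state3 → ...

Execution trace:
Initial: [q0]yxyxyx
Step 1: δ(q0, y) = (qR, □, R) → □[qR]xyxyx

The machine reaches the reject state qR and halts.

State sequence: q0 → qR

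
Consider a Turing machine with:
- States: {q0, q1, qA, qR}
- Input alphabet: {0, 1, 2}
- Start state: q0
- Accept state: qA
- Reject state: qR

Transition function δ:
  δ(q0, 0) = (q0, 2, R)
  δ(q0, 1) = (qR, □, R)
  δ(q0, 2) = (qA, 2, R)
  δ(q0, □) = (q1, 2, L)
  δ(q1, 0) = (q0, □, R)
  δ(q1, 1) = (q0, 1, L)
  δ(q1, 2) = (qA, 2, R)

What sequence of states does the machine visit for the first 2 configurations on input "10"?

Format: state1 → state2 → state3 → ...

Execution trace:
Initial: [q0]10
Step 1: δ(q0, 1) = (qR, □, R) → □[qR]0

The machine reaches the reject state qR and halts.

State sequence: q0 → qR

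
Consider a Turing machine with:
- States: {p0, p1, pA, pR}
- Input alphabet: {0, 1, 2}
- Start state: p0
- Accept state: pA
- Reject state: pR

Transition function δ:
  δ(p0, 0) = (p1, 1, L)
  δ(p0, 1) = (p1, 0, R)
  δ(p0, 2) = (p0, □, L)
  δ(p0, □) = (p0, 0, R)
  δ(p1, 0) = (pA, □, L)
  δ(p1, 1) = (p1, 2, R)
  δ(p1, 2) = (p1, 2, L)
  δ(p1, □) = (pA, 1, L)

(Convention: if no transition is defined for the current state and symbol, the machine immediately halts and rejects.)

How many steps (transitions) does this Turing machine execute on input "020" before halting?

Execution trace:
Initial: [p0]020
Step 1: δ(p0, 0) = (p1, 1, L) → [p1]□120
Step 2: δ(p1, □) = (pA, 1, L) → [pA]□1120

The machine reaches the accept state pA and halts.

The machine executed 2 steps before halting.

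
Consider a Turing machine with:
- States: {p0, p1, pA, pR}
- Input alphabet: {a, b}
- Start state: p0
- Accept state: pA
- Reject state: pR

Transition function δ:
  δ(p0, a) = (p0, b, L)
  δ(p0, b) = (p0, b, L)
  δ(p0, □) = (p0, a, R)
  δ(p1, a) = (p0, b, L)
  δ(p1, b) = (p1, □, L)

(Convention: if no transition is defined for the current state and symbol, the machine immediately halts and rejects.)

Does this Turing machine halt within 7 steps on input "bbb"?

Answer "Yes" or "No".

Execution trace:
Initial: [p0]bbb
Step 1: δ(p0, b) = (p0, b, L) → [p0]□bbb
Step 2: δ(p0, □) = (p0, a, R) → a[p0]bbb
Step 3: δ(p0, b) = (p0, b, L) → [p0]abbb
Step 4: δ(p0, a) = (p0, b, L) → [p0]□bbbb
Step 5: δ(p0, □) = (p0, a, R) → a[p0]bbbb
Step 6: δ(p0, b) = (p0, b, L) → [p0]abbbb
Step 7: δ(p0, a) = (p0, b, L) → [p0]□bbbbb

The machine has not reached a halting state after 7 steps.
The machine did not halt within the 7-step bound.

Answer: No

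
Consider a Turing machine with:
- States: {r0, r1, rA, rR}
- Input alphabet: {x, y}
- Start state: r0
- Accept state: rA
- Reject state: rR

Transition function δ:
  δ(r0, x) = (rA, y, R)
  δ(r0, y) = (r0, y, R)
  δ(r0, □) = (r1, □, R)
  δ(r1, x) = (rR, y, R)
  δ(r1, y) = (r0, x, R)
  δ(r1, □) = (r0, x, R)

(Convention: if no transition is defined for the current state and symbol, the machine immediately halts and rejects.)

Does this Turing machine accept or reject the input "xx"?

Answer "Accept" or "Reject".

Execution trace:
Initial: [r0]xx
Step 1: δ(r0, x) = (rA, y, R) → y[rA]x

The machine reaches the accept state rA and halts.

Answer: Accept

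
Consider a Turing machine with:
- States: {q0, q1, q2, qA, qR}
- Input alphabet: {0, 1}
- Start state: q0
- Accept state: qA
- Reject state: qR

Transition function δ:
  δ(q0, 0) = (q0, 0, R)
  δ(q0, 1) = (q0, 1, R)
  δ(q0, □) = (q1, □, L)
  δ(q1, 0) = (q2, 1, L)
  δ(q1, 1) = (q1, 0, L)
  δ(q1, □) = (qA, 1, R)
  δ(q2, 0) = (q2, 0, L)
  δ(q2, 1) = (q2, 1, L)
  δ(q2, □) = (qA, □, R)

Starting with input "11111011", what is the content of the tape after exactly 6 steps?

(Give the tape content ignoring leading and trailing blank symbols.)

Execution trace:
Initial: [q0]11111011
Step 1: δ(q0, 1) = (q0, 1, R) → 1[q0]1111011
Step 2: δ(q0, 1) = (q0, 1, R) → 11[q0]111011
Step 3: δ(q0, 1) = (q0, 1, R) → 111[q0]11011
Step 4: δ(q0, 1) = (q0, 1, R) → 1111[q0]1011
Step 5: δ(q0, 1) = (q0, 1, R) → 11111[q0]011
Step 6: δ(q0, 0) = (q0, 0, R) → 111110[q0]11

After 6 steps, the tape (ignoring leading/trailing blanks) is: 11111011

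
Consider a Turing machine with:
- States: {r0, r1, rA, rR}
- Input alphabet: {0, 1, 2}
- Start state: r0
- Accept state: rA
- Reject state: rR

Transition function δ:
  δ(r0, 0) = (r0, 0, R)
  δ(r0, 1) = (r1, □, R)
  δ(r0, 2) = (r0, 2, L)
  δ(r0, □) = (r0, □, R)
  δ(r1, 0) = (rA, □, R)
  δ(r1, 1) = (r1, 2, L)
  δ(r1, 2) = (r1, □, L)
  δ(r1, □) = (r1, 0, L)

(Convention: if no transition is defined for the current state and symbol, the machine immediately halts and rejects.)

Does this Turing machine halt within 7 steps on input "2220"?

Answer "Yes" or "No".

Execution trace:
Initial: [r0]2220
Step 1: δ(r0, 2) = (r0, 2, L) → [r0]□2220
Step 2: δ(r0, □) = (r0, □, R) → □[r0]2220
Step 3: δ(r0, 2) = (r0, 2, L) → [r0]□2220
Step 4: δ(r0, □) = (r0, □, R) → □[r0]2220
Step 5: δ(r0, 2) = (r0, 2, L) → [r0]□2220
Step 6: δ(r0, □) = (r0, □, R) → □[r0]2220
Step 7: δ(r0, 2) = (r0, 2, L) → [r0]□2220

The machine has not reached a halting state after 7 steps.
The machine did not halt within the 7-step bound.

Answer: No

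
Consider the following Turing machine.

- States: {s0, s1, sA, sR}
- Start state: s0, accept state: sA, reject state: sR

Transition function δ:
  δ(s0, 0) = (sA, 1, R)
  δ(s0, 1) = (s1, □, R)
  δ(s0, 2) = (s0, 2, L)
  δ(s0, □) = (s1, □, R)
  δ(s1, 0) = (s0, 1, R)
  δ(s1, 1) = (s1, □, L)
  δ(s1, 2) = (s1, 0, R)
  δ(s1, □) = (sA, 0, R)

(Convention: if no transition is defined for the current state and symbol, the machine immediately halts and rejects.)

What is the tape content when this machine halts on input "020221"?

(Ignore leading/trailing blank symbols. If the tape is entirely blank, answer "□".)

Execution trace:
Initial: [s0]020221
Step 1: δ(s0, 0) = (sA, 1, R) → 1[sA]20221

The machine reaches the accept state sA and halts.

Final tape (ignoring leading/trailing blanks): 120221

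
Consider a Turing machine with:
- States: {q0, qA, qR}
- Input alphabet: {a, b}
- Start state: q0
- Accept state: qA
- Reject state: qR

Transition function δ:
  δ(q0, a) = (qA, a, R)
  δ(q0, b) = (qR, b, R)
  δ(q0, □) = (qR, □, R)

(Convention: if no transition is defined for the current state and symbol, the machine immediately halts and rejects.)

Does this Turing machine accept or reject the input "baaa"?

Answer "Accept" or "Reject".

Execution trace:
Initial: [q0]baaa
Step 1: δ(q0, b) = (qR, b, R) → b[qR]aaa

The machine reaches the reject state qR and halts.

Answer: Reject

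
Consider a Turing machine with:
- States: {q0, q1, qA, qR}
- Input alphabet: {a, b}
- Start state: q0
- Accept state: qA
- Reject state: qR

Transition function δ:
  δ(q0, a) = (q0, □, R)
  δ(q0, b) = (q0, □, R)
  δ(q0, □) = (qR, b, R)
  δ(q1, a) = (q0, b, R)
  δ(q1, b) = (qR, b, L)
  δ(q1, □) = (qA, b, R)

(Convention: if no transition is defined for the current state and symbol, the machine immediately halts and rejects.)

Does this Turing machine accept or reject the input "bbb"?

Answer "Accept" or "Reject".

Execution trace:
Initial: [q0]bbb
Step 1: δ(q0, b) = (q0, □, R) → □[q0]bb
Step 2: δ(q0, b) = (q0, □, R) → □□[q0]b
Step 3: δ(q0, b) = (q0, □, R) → □□□[q0]□
Step 4: δ(q0, □) = (qR, b, R) → □□□b[qR]□

The machine reaches the reject state qR and halts.

Answer: Reject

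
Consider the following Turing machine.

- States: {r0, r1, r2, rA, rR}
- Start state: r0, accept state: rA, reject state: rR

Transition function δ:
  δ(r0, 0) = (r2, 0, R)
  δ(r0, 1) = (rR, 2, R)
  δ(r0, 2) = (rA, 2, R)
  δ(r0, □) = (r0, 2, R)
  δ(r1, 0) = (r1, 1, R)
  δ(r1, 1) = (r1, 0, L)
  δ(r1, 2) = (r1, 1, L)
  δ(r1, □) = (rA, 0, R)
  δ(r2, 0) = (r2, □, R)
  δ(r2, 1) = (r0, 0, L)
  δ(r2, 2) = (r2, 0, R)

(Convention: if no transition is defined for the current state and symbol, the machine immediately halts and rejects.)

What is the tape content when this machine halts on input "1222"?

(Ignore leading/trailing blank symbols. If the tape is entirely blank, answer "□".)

Execution trace:
Initial: [r0]1222
Step 1: δ(r0, 1) = (rR, 2, R) → 2[rR]222

The machine reaches the reject state rR and halts.

Final tape (ignoring leading/trailing blanks): 2222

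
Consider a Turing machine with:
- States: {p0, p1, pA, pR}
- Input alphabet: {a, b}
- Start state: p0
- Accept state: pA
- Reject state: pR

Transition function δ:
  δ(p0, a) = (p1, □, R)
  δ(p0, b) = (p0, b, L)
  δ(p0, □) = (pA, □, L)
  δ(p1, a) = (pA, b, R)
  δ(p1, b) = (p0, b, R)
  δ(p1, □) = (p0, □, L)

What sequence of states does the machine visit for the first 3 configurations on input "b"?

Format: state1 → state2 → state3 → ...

Execution trace:
Initial: [p0]b
Step 1: δ(p0, b) = (p0, b, L) → [p0]□b
Step 2: δ(p0, □) = (pA, □, L) → [pA]□□b

The machine reaches the accept state pA and halts.

State sequence: p0 → p0 → pA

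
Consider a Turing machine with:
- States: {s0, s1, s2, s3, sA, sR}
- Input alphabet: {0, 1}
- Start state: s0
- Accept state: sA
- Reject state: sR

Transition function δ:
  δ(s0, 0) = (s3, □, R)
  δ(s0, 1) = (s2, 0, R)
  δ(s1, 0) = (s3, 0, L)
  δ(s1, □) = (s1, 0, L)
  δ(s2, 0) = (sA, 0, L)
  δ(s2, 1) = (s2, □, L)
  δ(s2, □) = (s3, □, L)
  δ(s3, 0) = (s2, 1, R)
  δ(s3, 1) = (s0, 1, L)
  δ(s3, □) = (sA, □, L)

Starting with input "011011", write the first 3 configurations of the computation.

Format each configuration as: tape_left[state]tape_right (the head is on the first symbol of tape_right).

Transitions applied:
Step 1: δ(s0, 0) = (s3, □, R)
Step 2: δ(s3, 1) = (s0, 1, L)

The first 3 configurations are:
[s0]011011 ⊢ □[s3]11011 ⊢ [s0]□11011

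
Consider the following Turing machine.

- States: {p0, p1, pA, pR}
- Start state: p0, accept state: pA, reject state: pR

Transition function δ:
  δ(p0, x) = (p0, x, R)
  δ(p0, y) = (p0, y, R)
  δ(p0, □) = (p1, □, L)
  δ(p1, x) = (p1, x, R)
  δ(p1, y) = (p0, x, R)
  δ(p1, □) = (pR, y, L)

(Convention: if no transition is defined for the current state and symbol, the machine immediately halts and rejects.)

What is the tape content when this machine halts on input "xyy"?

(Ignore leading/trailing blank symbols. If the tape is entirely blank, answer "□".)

Execution trace:
Initial: [p0]xyy
Step 1: δ(p0, x) = (p0, x, R) → x[p0]yy
Step 2: δ(p0, y) = (p0, y, R) → xy[p0]y
Step 3: δ(p0, y) = (p0, y, R) → xyy[p0]□
Step 4: δ(p0, □) = (p1, □, L) → xy[p1]y□
Step 5: δ(p1, y) = (p0, x, R) → xyx[p0]□
Step 6: δ(p0, □) = (p1, □, L) → xy[p1]x□
Step 7: δ(p1, x) = (p1, x, R) → xyx[p1]□
Step 8: δ(p1, □) = (pR, y, L) → xy[pR]xy

The machine reaches the reject state pR and halts.

Final tape (ignoring leading/trailing blanks): xyxy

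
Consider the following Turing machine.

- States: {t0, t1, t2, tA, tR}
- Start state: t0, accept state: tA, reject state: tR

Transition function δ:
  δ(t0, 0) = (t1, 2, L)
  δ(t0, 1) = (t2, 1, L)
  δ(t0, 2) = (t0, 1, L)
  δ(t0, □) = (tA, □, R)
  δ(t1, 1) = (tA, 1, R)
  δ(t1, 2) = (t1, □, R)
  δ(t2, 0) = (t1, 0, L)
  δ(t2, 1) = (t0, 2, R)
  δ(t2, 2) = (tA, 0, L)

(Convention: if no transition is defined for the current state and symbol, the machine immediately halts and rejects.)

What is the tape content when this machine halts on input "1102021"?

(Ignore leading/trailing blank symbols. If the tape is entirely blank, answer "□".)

Execution trace:
Initial: [t0]1102021
Step 1: δ(t0, 1) = (t2, 1, L) → [t2]□1102021

No transition is defined for δ(t2, □). By convention the machine halts and rejects.

Final tape (ignoring leading/trailing blanks): 1102021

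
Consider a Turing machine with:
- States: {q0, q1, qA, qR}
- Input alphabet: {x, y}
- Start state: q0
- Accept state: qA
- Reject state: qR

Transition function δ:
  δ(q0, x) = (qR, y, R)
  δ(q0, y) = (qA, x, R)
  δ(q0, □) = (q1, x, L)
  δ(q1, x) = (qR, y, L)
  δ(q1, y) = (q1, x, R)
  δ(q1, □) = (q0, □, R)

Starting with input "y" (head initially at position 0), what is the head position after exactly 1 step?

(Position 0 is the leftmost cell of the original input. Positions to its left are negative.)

Execution trace (head position shown):
Step 0: [q0]y  (head at position 0)
Step 1: move right → x[qA]□  (head at position 1)

After 1 step, the head is at position 1.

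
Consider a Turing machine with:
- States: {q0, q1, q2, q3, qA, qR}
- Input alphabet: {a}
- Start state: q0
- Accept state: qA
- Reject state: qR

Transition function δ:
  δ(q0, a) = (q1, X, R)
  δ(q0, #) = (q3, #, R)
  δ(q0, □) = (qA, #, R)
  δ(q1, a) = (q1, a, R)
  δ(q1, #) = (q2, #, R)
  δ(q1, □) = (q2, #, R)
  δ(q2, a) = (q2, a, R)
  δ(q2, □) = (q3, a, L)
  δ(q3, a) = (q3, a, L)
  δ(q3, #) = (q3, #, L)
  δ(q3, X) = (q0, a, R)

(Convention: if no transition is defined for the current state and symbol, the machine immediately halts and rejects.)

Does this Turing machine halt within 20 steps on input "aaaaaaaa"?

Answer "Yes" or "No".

Execution trace:
Initial: [q0]aaaaaaaa
Step 1: δ(q0, a) = (q1, X, R) → X[q1]aaaaaaa
Step 2: δ(q1, a) = (q1, a, R) → Xa[q1]aaaaaa
Step 3: δ(q1, a) = (q1, a, R) → Xaa[q1]aaaaa
Step 4: δ(q1, a) = (q1, a, R) → Xaaa[q1]aaaa
Step 5: δ(q1, a) = (q1, a, R) → Xaaaa[q1]aaa
Step 6: δ(q1, a) = (q1, a, R) → Xaaaaa[q1]aa
Step 7: δ(q1, a) = (q1, a, R) → Xaaaaaa[q1]a
Step 8: δ(q1, a) = (q1, a, R) → Xaaaaaaa[q1]□
Step 9: δ(q1, □) = (q2, #, R) → Xaaaaaaa#[q2]□
Step 10: δ(q2, □) = (q3, a, L) → Xaaaaaaa[q3]#a
Step 11: δ(q3, #) = (q3, #, L) → Xaaaaaa[q3]a#a
Step 12: δ(q3, a) = (q3, a, L) → Xaaaaa[q3]aa#a
Step 13: δ(q3, a) = (q3, a, L) → Xaaaa[q3]aaa#a
Step 14: δ(q3, a) = (q3, a, L) → Xaaa[q3]aaaa#a
Step 15: δ(q3, a) = (q3, a, L) → Xaa[q3]aaaaa#a
Step 16: δ(q3, a) = (q3, a, L) → Xa[q3]aaaaaa#a
Step 17: δ(q3, a) = (q3, a, L) → X[q3]aaaaaaa#a
Step 18: δ(q3, a) = (q3, a, L) → [q3]Xaaaaaaa#a
Step 19: δ(q3, X) = (q0, a, R) → a[q0]aaaaaaa#a
Step 20: δ(q0, a) = (q1, X, R) → aX[q1]aaaaaa#a

The machine has not reached a halting state after 20 steps.
The machine did not halt within the 20-step bound.

Answer: No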